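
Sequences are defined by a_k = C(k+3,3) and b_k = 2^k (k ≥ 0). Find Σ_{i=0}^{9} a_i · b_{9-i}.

7814

Write out a_i and b_{9-i} for i = 0,…,9 and sum the products.
Σ = 1·512 + 4·256 + 10·128 + 20·64 + 35·32 + 56·16 + 84·8 + 120·4 + 165·2 + 220·1 = 7814.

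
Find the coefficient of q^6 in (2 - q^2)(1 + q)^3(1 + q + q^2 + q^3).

(2 - q^2) has coefficients 2,0,-1 for degrees 0…2.
(1 + q)^3 has coefficients 1,3,3,1,0,0,0 for degrees 0…6.
Finally multiplying by (1 + q + q^2 + q^3), the product of all factors after the first has coefficients 1,4,7,8,7,4,1 for degrees 0…6.
[q^6] = 2·1 − 1·7 = -5.

-5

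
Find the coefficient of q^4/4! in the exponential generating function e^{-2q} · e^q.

The EGF product rule gives c_4 = Σ_{k_1+k_2=4} C(4; k_1,k_2) · ∏ g_i(k_i), where e^{-2q} gives (-2)^k; e^q gives (1)^k.
g_1(k) for k = 0…4: 1, -2, 4, -8, 16.
g_2(k) for k = 0…4: 1, 1, 1, 1, 1.
c_4 = Σ_k C(4,k)·g_1(k)·g_2(4−k) = 1·1·1 + 4·(-2)·1 + 6·4·1 + 4·(-8)·1 + 1·16·1 = 1 − 8 + 24 − 32 + 16 = 1.

1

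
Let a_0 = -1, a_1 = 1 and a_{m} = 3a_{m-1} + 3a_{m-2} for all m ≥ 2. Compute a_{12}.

401679

The ordinary generating function has denominator 1 - 3x - 3x^2.
Iterating the recurrence: a_0,…,a_{12} = -1, 1, 0, 3, 9, 36, 135, 513, 1944, 7371, 27945, 105948, 401679.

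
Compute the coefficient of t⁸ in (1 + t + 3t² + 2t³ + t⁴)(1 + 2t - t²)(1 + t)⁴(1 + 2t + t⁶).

(1 + t + 3t² + 2t³ + t⁴) has coefficients 1,1,3,2,1 for degrees 0…4.
(1 + 2t - t²) has coefficients 1,2,-1,0,0,0,0,0,0 for degrees 0…8.
Multiplying by (1 + t)⁴ gives running coefficients 1,6,13,12,3,-2,-1,0,0 for degrees 0…8.
Finally multiplying by (1 + 2t + t⁶), the product of all factors after the first has coefficients 1,8,25,38,27,4,-4,4,13 for degrees 0…8.
[t⁸] = 1·13 + 1·4 + 3·(-4) + 2·4 + 1·27 = 40.

40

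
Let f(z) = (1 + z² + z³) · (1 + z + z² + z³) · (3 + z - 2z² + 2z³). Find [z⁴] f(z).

(1 + z² + z³) has coefficients 1,0,1,1 for degrees 0…3.
(1 + z + z² + z³) has coefficients 1,1,1,1,0 for degrees 0…4.
Finally multiplying by (3 + z - 2z² + 2z³), the product of all factors after the first has coefficients 3,4,2,4,1 for degrees 0…4.
[z⁴] = 1·1 + 1·2 + 1·4 = 7.

7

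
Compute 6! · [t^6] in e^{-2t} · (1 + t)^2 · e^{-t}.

243

The EGF product rule gives c_6 = Σ_{k_1+k_2+k_3=6} C(6; k_1,k_2,k_3) · ∏ g_i(k_i), where e^{-2t} gives (-2)^k; (1+t)^2 gives the falling factorial (2)_k; e^{-t} gives (-1)^k.
g_1(k) for k = 0…6: 1, -2, 4, -8, 16, -32, 64.
g_2(k) for k = 0…6: 1, 2, 2, 0, 0, 0, 0.
g_3(k) for k = 0…6: 1, -1, 1, -1, 1, -1, 1.
First combine the last two factors: h(k) = Σ_j C(k,j)·g_2(j)·g_3(k−j) for k = 0…6: 1, 1, -1, -1, 5, -11, 19.
c_6 = Σ_k C(6,k)·g_1(k)·h(6−k) = 1·1·19 + 6·(-2)·(-11) + 15·4·5 + 20·(-8)·(-1) + 15·16·(-1) + 6·(-32)·1 + 1·64·1 = 19 + 132 + 300 + 160 − 240 − 192 + 64 = 243.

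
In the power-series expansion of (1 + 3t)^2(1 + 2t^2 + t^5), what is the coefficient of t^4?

18

(1 + 3t)^2 has coefficients 1,6,9 for degrees 0…2.
(1 + 2t^2 + t^5) has coefficients 1,0,2,0,0 for degrees 0…4.
[t^4] = 1·0 + 6·0 + 9·2 = 18.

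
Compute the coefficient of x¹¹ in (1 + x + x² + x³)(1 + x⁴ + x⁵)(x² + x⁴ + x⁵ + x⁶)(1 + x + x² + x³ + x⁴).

28

(1 + x + x² + x³) has coefficients 1,1,1,1 for degrees 0…3.
(1 + x⁴ + x⁵) has coefficients 1,0,0,0,1,1,0,0,0,0,0,0 for degrees 0…11.
Multiplying by (x² + x⁴ + x⁵ + x⁶) gives running coefficients 0,0,1,0,1,1,2,1,1,2,2,1 for degrees 0…11.
Finally multiplying by (1 + x + x² + x³ + x⁴), the product of all factors after the first has coefficients 0,0,1,1,2,3,5,5,6,7,8,7 for degrees 0…11.
[x¹¹] = 1·7 + 1·8 + 1·7 + 1·6 = 28.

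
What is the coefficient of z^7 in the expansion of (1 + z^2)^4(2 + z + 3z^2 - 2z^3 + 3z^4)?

(1 + z^2)^4 has coefficients 1,0,4,0,6,0,4,0 for degrees 0…7.
(2 + z + 3z^2 - 2z^3 + 3z^4) has coefficients 2,1,3,-2,3,0,0,0 for degrees 0…7.
[z^7] = 1·0 + 4·0 + 6·(-2) + 4·1 = -8.

-8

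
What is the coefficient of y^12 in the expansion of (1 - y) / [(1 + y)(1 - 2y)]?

The denominator gives the recurrence a_n = a_(n−1) + 2a_(n−2) for n ≥ 2; the numerator fixes a_0 = 1, a_1 = 0.
Iterating: 1, 0, 2, 2, 6, 10, 22, 42, 86, 170, 342, 682, 1366, so a_12 = 1366.

1366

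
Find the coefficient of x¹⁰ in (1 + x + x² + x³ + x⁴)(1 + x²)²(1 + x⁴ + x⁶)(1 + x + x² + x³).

(1 + x + x² + x³ + x⁴) has coefficients 1,1,1,1,1 for degrees 0…4.
(1 + x²)² has coefficients 1,0,2,0,1,0,0,0,0,0,0 for degrees 0…10.
Multiplying by (1 + x⁴ + x⁶) gives running coefficients 1,0,2,0,2,0,3,0,3,0,1 for degrees 0…10.
Finally multiplying by (1 + x + x² + x³), the product of all factors after the first has coefficients 1,1,3,3,4,4,5,5,6,6,4 for degrees 0…10.
[x¹⁰] = 1·4 + 1·6 + 1·6 + 1·5 + 1·5 = 26.

26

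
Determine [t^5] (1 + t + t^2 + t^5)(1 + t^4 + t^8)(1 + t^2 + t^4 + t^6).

(1 + t + t^2 + t^5) has coefficients 1,1,1,0,0,1 for degrees 0…5.
(1 + t^4 + t^8) has coefficients 1,0,0,0,1,0 for degrees 0…5.
Finally multiplying by (1 + t^2 + t^4 + t^6), the product of all factors after the first has coefficients 1,0,1,0,2,0 for degrees 0…5.
[t^5] = 1·0 + 1·2 + 1·0 + 1·1 = 3.

3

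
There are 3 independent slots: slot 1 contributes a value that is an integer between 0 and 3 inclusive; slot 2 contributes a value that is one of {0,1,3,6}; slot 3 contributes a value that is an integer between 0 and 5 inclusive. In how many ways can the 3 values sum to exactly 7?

The generating function for the choices is (1 + t + t^2 + t^3)·(1 + t + t^3 + t^6)·(1 + t + t^2 + t^3 + t^4 + t^5); the count is [t^7].
(1 + t + t^2 + t^3) has coefficients 1,1,1,1 for degrees 0…3.
(1 + t + t^3 + t^6) has coefficients 1,1,0,1,0,0,1,0 for degrees 0…7.
Finally multiplying by (1 + t + t^2 + t^3 + t^4 + t^5), the product of all factors after the first has coefficients 1,2,2,3,3,3,3,2 for degrees 0…7.
[t^7] = 1·2 + 1·3 + 1·3 + 1·3 = 11.

11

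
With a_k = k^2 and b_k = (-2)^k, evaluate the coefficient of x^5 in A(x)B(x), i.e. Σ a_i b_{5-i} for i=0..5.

This is [x^5] in the product of the two ordinary generating functions.
Σ = 0·(-32) + 1·16 + 4·(-8) + 9·4 + 16·(-2) + 25·1 = 13.

13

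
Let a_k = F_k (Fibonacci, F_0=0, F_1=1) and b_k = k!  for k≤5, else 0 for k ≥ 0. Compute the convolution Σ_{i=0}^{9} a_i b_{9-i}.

The convolution is the t^9 coefficient of A(t)B(t).
Σ = 0·0 + 1·0 + 1·0 + 2·0 + 3·120 + 5·24 + 8·6 + 13·2 + 21·1 + 34·1 = 609.

609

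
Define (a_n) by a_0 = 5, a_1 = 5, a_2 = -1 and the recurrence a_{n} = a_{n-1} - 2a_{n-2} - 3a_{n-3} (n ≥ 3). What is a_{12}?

The ordinary generating function has denominator 1 - x + 2x^2 + 3x^3.
Iterating the recurrence: a_0,…,a_{12} = 5, 5, -1, -26, -39, 16, 172, 257, -135, -1165, -1666, 1069, 7896.

7896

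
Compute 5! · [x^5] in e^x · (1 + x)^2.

The EGF product rule gives c_5 = Σ_{k_1+k_2=5} C(5; k_1,k_2) · ∏ g_i(k_i), where e^x gives (1)^k; (1+x)^2 gives the falling factorial (2)_k.
g_1(k) for k = 0…5: 1, 1, 1, 1, 1, 1.
g_2(k) for k = 0…5: 1, 2, 2, 0, 0, 0.
c_5 = Σ_k C(5,k)·g_1(k)·g_2(5−k) = 10·1·2 + 5·1·2 + 1·1·1 = 20 + 10 + 1 = 31.

31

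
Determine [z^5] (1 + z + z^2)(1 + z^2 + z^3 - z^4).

0

(1 + z + z^2) has coefficients 1,1,1 for degrees 0…2.
(1 + z^2 + z^3 - z^4) has coefficients 1,0,1,1,-1,0 for degrees 0…5.
[z^5] = 1·0 + 1·(-1) + 1·1 = 0.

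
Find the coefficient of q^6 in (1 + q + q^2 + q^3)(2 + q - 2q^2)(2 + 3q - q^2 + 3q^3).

(1 + q + q^2 + q^3) has coefficients 1,1,1,1 for degrees 0…3.
(2 + q - 2q^2) has coefficients 2,1,-2,0,0,0,0 for degrees 0…6.
Finally multiplying by (2 + 3q - q^2 + 3q^3), the product of all factors after the first has coefficients 4,8,-3,-1,5,-6,0 for degrees 0…6.
[q^6] = 1·0 + 1·(-6) + 1·5 + 1·(-1) = -2.

-2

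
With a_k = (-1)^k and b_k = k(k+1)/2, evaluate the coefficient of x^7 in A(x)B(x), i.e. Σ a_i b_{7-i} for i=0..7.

The convolution is the t^7 coefficient of A(t)B(t).
Σ = 1·28 − 1·21 + 1·15 − 1·10 + 1·6 − 1·3 + 1·1 − 1·0 = 16.

16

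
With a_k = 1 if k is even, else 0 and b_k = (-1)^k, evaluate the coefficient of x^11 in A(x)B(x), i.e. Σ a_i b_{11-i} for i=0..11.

This is [x^11] in the product of the two ordinary generating functions.
Σ = 1·(-1) + 0·1 + 1·(-1) + 0·1 + 1·(-1) + 0·1 + 1·(-1) + 0·1 + 1·(-1) + 0·1 + 1·(-1) + 0·1 = -6.

-6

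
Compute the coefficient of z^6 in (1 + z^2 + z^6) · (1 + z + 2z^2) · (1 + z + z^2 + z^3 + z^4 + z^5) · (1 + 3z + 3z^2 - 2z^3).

(1 + z^2 + z^6) has coefficients 1,0,1,0,0,0,1 for degrees 0…6.
(1 + z + 2z^2) has coefficients 1,1,2,0,0,0,0 for degrees 0…6.
Multiplying by (1 + z + z^2 + z^3 + z^4 + z^5) gives running coefficients 1,2,4,4,4,4,3 for degrees 0…6.
Finally multiplying by (1 + 3z + 3z^2 - 2z^3), the product of all factors after the first has coefficients 1,5,13,20,24,20,19 for degrees 0…6.
[z^6] = 1·19 + 1·24 + 1·1 = 44.

44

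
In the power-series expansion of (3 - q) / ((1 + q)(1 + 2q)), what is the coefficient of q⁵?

The denominator gives the recurrence a_n = −3a_(n−1) − 2a_(n−2) for n ≥ 2; the numerator fixes a_0 = 3, a_1 = -10.
Iterating: 3, -10, 24, -52, 108, -220, so a_5 = -220.

-220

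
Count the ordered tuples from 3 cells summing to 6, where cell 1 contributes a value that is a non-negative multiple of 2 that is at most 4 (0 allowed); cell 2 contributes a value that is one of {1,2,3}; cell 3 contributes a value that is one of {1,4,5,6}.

4

The generating function for the choices is (1 + z^2 + z^4)·(z + z^2 + z^3)·(z + z^4 + z^5 + z^6); the count is [z^6].
(1 + z^2 + z^4) has coefficients 1,0,1,0,1 for degrees 0…4.
(z + z^2 + z^3) has coefficients 0,1,1,1,0,0,0 for degrees 0…6.
Finally multiplying by (z + z^4 + z^5 + z^6), the product of all factors after the first has coefficients 0,0,1,1,1,1,2 for degrees 0…6.
[z^6] = 1·2 + 1·1 + 1·1 = 4.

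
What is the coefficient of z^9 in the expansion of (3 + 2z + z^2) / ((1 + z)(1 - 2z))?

1450

The denominator gives the recurrence a_n = a_(n−1) + 2a_(n−2) for n ≥ 3; the numerator fixes a_0 = 3, a_1 = 5, a_2 = 12.
Iterating: 3, 5, 12, 22, 46, 90, 182, 362, 726, 1450, so a_9 = 1450.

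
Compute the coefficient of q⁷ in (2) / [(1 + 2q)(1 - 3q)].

Partial fractions give a closed form: a_n = (4/5)·(-2)^n + (6/5)·3^n.
At n = 7: a_7 = 2522.

2522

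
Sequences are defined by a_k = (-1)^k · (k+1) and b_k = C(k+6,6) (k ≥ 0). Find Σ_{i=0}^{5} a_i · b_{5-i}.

The convolution is the t^5 coefficient of A(t)B(t).
Σ = 1·462 − 2·210 + 3·84 − 4·28 + 5·7 − 6·1 = 211.

211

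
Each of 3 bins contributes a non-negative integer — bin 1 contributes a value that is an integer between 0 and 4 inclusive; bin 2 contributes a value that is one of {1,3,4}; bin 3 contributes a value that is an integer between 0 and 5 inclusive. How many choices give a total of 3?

4

The generating function for the choices is (1 + t + t² + t³ + t⁴)·(t + t³ + t⁴)·(1 + t + t² + t³ + t⁴ + t⁵); the count is [t³].
(1 + t + t² + t³ + t⁴) has coefficients 1,1,1,1 for degrees 0…3.
(t + t³ + t⁴) has coefficients 0,1,0,1 for degrees 0…3.
Finally multiplying by (1 + t + t² + t³ + t⁴ + t⁵), the product of all factors after the first has coefficients 0,1,1,2 for degrees 0…3.
[t³] = 1·2 + 1·1 + 1·1 + 1·0 = 4.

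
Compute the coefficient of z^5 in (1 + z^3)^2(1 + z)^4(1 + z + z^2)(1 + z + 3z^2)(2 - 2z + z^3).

(1 + z^3)^2 has coefficients 1,0,0,2,0,0 for degrees 0…5.
(1 + z)^4 has coefficients 1,4,6,4,1,0 for degrees 0…5.
Multiplying by (1 + z + z^2) gives running coefficients 1,5,11,14,11,5 for degrees 0…5.
Multiplying by (1 + z + 3z^2) gives running coefficients 1,6,19,40,58,58 for degrees 0…5.
Finally multiplying by (2 - 2z + z^3), the product of all factors after the first has coefficients 2,10,26,43,42,19 for degrees 0…5.
[z^5] = 1·19 + 2·26 = 71.

71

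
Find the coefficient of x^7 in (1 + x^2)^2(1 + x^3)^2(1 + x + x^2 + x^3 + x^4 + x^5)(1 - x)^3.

(1 + x^2)^2 has coefficients 1,0,2,0,1 for degrees 0…4.
(1 + x^3)^2 has coefficients 1,0,0,2,0,0,1,0 for degrees 0…7.
Multiplying by (1 + x + x^2 + x^3 + x^4 + x^5) gives running coefficients 1,1,1,3,3,3,3,3 for degrees 0…7.
Finally multiplying by (1 - x)^3, the product of all factors after the first has coefficients 1,-2,1,2,-4,2,0,0 for degrees 0…7.
[x^7] = 1·0 + 2·2 + 1·2 = 6.

6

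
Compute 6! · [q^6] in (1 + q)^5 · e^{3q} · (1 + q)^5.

1889379

The EGF product rule gives c_6 = Σ_{k_1+k_2+k_3=6} C(6; k_1,k_2,k_3) · ∏ g_i(k_i), where (1+q)^5 gives the falling factorial (5)_k; e^{3q} gives (3)^k; (1+q)^5 gives the falling factorial (5)_k.
g_1(k) for k = 0…6: 1, 5, 20, 60, 120, 120, 0.
g_2(k) for k = 0…6: 1, 3, 9, 27, 81, 243, 729.
g_3(k) for k = 0…6: 1, 5, 20, 60, 120, 120, 0.
First combine the last two factors: h(k) = Σ_j C(k,j)·g_2(j)·g_3(k−j) for k = 0…6: 1, 8, 59, 402, 2541, 14988, 83079.
c_6 = Σ_k C(6,k)·g_1(k)·h(6−k) = 1·1·83079 + 6·5·14988 + 15·20·2541 + 20·60·402 + 15·120·59 + 6·120·8 = 83079 + 449640 + 762300 + 482400 + 106200 + 5760 = 1889379.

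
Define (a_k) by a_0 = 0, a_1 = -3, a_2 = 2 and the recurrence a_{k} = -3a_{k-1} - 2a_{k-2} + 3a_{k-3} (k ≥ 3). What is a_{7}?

The ordinary generating function has denominator 1 + 3z + 2z^2 - 3z^3.
Iterating the recurrence: a_0,…,a_{7} = 0, -3, 2, 0, -13, 45, -109, 198.

198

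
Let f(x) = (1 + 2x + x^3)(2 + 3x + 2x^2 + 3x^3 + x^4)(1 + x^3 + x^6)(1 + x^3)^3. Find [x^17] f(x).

24

(1 + 2x + x^3) has coefficients 1,2,0,1 for degrees 0…3.
(2 + 3x + 2x^2 + 3x^3 + x^4) has coefficients 2,3,2,3,1,0,0,0,0,0,0,0,0,0,0,0,0,0 for degrees 0…17.
Multiplying by (1 + x^3 + x^6) gives running coefficients 2,3,2,5,4,2,5,4,2,3,1,0,0,0,0,0,0,0 for degrees 0…17.
Finally multiplying by (1 + x^3)^3, the product of all factors after the first has coefficients 2,3,2,11,13,8,26,25,14,35,28,14,29,19,8,14,7,2 for degrees 0…17.
[x^17] = 1·2 + 2·7 + 1·8 = 24.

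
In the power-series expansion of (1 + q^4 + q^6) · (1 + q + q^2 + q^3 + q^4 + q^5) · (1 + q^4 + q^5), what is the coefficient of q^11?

5

(1 + q^4 + q^6) has coefficients 1,0,0,0,1,0,1 for degrees 0…6.
(1 + q + q^2 + q^3 + q^4 + q^5) has coefficients 1,1,1,1,1,1,0,0,0,0,0,0 for degrees 0…11.
Finally multiplying by (1 + q^4 + q^5), the product of all factors after the first has coefficients 1,1,1,1,2,3,2,2,2,2,1,0 for degrees 0…11.
[q^11] = 1·0 + 1·2 + 1·3 = 5.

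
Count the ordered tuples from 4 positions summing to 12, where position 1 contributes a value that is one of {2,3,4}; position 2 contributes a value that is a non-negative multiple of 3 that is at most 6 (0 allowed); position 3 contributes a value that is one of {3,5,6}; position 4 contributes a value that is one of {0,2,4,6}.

10

The generating function for the choices is (y² + y³ + y⁴)·(1 + y³ + y⁶)·(y³ + y⁵ + y⁶)·(1 + y² + y⁴ + y⁶); the count is [y¹²].
(y² + y³ + y⁴) has coefficients 0,0,1,1,1 for degrees 0…4.
(1 + y³ + y⁶) has coefficients 1,0,0,1,0,0,1,0,0,0,0,0,0 for degrees 0…12.
Multiplying by (y³ + y⁵ + y⁶) gives running coefficients 0,0,0,1,0,1,2,0,1,2,0,1,1 for degrees 0…12.
Finally multiplying by (1 + y² + y⁴ + y⁶), the product of all factors after the first has coefficients 0,0,0,1,0,2,2,2,3,4,3,4,4 for degrees 0…12.
[y¹²] = 1·3 + 1·4 + 1·3 = 10.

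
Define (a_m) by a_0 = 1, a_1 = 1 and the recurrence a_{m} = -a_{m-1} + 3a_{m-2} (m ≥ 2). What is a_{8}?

The ordinary generating function has denominator 1 + q - 3q^2.
Iterating the recurrence: a_0,…,a_{8} = 1, 1, 2, 1, 5, -2, 17, -23, 74.

74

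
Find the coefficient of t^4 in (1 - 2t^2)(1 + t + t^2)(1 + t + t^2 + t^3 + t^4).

-3

(1 - 2t^2) has coefficients 1,0,-2 for degrees 0…2.
(1 + t + t^2) has coefficients 1,1,1,0,0 for degrees 0…4.
Finally multiplying by (1 + t + t^2 + t^3 + t^4), the product of all factors after the first has coefficients 1,2,3,3,3 for degrees 0…4.
[t^4] = 1·3 − 2·3 = -3.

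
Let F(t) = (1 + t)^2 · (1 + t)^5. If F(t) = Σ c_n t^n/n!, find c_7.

The EGF product rule gives c_7 = Σ_{k_1+k_2=7} C(7; k_1,k_2) · ∏ g_i(k_i), where (1+t)^2 gives the falling factorial (2)_k; (1+t)^5 gives the falling factorial (5)_k.
g_1(k) for k = 0…7: 1, 2, 2, 0, 0, 0, 0, 0.
g_2(k) for k = 0…7: 1, 5, 20, 60, 120, 120, 0, 0.
c_7 = Σ_k C(7,k)·g_1(k)·g_2(7−k) = 21·2·120 = 5040.

5040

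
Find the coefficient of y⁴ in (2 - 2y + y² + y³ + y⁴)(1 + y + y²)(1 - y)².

4

(2 - 2y + y² + y³ + y⁴) has coefficients 2,-2,1,1,1 for degrees 0…4.
(1 + y + y²) has coefficients 1,1,1,0,0 for degrees 0…4.
Finally multiplying by (1 - y)², the product of all factors after the first has coefficients 1,-1,0,-1,1 for degrees 0…4.
[y⁴] = 2·1 − 2·(-1) + 1·0 + 1·(-1) + 1·1 = 4.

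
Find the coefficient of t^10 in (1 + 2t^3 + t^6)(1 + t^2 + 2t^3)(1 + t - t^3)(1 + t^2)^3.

(1 + 2t^3 + t^6) has coefficients 1,0,0,2,0,0,1 for degrees 0…6.
(1 + t^2 + 2t^3) has coefficients 1,0,1,2,0,0,0,0,0,0,0 for degrees 0…10.
Multiplying by (1 + t - t^3) gives running coefficients 1,1,1,2,2,-1,-2,0,0,0,0 for degrees 0…10.
Finally multiplying by (1 + t^2)^3, the product of all factors after the first has coefficients 1,1,4,5,8,8,8,4,1,-1,-4 for degrees 0…10.
[t^10] = 1·(-4) + 2·4 + 1·8 = 12.

12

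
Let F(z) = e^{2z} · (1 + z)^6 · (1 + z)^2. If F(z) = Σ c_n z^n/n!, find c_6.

The EGF product rule gives c_6 = Σ_{k_1+k_2+k_3=6} C(6; k_1,k_2,k_3) · ∏ g_i(k_i), where e^{2z} gives (2)^k; (1+z)^6 gives the falling factorial (6)_k; (1+z)^2 gives the falling factorial (2)_k.
g_1(k) for k = 0…6: 1, 2, 4, 8, 16, 32, 64.
g_2(k) for k = 0…6: 1, 6, 30, 120, 360, 720, 720.
g_3(k) for k = 0…6: 1, 2, 2, 0, 0, 0, 0.
First combine the last two factors: h(k) = Σ_j C(k,j)·g_2(j)·g_3(k−j) for k = 0…6: 1, 8, 56, 336, 1680, 6720, 20160.
c_6 = Σ_k C(6,k)·g_1(k)·h(6−k) = 1·1·20160 + 6·2·6720 + 15·4·1680 + 20·8·336 + 15·16·56 + 6·32·8 + 1·64·1 = 20160 + 80640 + 100800 + 53760 + 13440 + 1536 + 64 = 270400.

270400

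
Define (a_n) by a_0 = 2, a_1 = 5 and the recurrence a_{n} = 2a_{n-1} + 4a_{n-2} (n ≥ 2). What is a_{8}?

20096

The ordinary generating function has denominator 1 - 2z - 4z^2.
Iterating the recurrence: a_0,…,a_{8} = 2, 5, 18, 56, 184, 592, 1920, 6208, 20096.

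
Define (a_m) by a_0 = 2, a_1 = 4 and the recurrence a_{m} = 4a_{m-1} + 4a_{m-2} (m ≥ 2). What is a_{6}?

The ordinary generating function has denominator 1 - 4t - 4t^2.
Iterating the recurrence: a_0,…,a_{6} = 2, 4, 24, 112, 544, 2624, 12672.

12672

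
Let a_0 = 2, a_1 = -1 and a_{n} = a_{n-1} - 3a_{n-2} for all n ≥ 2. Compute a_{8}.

The ordinary generating function has denominator 1 - t + 3t^2.
Iterating the recurrence: a_0,…,a_{8} = 2, -1, -7, -4, 17, 29, -22, -109, -43.

-43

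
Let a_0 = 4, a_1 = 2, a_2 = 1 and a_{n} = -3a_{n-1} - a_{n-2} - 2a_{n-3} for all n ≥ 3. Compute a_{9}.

-6457

The ordinary generating function has denominator 1 + 3x + x^2 + 2x^3.
Iterating the recurrence: a_0,…,a_{9} = 4, 2, 1, -13, 34, -91, 265, -772, 2233, -6457.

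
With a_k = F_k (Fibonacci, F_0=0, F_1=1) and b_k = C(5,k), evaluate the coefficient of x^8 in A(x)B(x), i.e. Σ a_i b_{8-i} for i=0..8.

Write out a_i and b_{8-i} for i = 0,…,8 and sum the products.
Σ = 0·0 + 1·0 + 1·0 + 2·1 + 3·5 + 5·10 + 8·10 + 13·5 + 21·1 = 233.

233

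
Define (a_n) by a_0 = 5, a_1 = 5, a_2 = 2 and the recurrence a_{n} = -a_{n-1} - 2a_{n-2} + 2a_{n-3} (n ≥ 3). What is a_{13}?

The ordinary generating function has denominator 1 + y + 2y^2 - 2y^3.
Iterating the recurrence: a_0,…,a_{13} = 5, 5, 2, -2, 8, 0, -20, 36, 4, -116, 180, 60, -652, 892.

892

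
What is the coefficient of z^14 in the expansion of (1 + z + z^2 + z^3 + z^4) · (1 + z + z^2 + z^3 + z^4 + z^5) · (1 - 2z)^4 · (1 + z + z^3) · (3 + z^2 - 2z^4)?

65

(1 + z + z^2 + z^3 + z^4) has coefficients 1,1,1,1,1 for degrees 0…4.
(1 + z + z^2 + z^3 + z^4 + z^5) has coefficients 1,1,1,1,1,1,0,0,0,0,0,0,0,0,0 for degrees 0…14.
Multiplying by (1 - 2z)^4 gives running coefficients 1,-7,17,-15,1,1,0,8,-16,16,0,0,0,0,0 for degrees 0…14.
Multiplying by (1 + z + z^3) gives running coefficients 1,-6,10,3,-21,19,-14,9,-7,0,24,-16,16,0,0 for degrees 0…14.
Finally multiplying by (3 + z^2 - 2z^4), the product of all factors after the first has coefficients 3,-18,31,3,-55,72,-83,40,7,-29,93,-66,86,-16,-32 for degrees 0…14.
[z^14] = 1·(-32) + 1·(-16) + 1·86 + 1·(-66) + 1·93 = 65.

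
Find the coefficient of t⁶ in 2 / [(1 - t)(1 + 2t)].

Partial fractions give a closed form: a_n = (2/3)·1^n + (4/3)·(-2)^n.
At n = 6: a_6 = 86.

86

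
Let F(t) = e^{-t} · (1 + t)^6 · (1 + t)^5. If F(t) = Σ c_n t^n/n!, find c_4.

The EGF product rule gives c_4 = Σ_{k_1+k_2+k_3=4} C(4; k_1,k_2,k_3) · ∏ g_i(k_i), where e^{-t} gives (-1)^k; (1+t)^6 gives the falling factorial (6)_k; (1+t)^5 gives the falling factorial (5)_k.
g_1(k) for k = 0…4: 1, -1, 1, -1, 1.
g_2(k) for k = 0…4: 1, 6, 30, 120, 360.
g_3(k) for k = 0…4: 1, 5, 20, 60, 120.
First combine the last two factors: h(k) = Σ_j C(k,j)·g_2(j)·g_3(k−j) for k = 0…4: 1, 11, 110, 990, 7920.
c_4 = Σ_k C(4,k)·g_1(k)·h(4−k) = 1·1·7920 + 4·(-1)·990 + 6·1·110 + 4·(-1)·11 + 1·1·1 = 7920 − 3960 + 660 − 44 + 1 = 4577.

4577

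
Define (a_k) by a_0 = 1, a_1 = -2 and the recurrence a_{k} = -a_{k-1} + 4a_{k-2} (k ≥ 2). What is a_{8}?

The ordinary generating function has denominator 1 + z - 4z^2.
Iterating the recurrence: a_0,…,a_{8} = 1, -2, 6, -14, 38, -94, 246, -622, 1606.

1606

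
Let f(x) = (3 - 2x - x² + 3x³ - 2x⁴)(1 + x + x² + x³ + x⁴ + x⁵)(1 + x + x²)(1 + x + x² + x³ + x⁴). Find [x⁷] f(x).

(3 - 2x - x² + 3x³ - 2x⁴) has coefficients 3,-2,-1,3,-2 for degrees 0…4.
(1 + x + x² + x³ + x⁴ + x⁵) has coefficients 1,1,1,1,1,1,0,0 for degrees 0…7.
Multiplying by (1 + x + x²) gives running coefficients 1,2,3,3,3,3,2,1 for degrees 0…7.
Finally multiplying by (1 + x + x² + x³ + x⁴), the product of all factors after the first has coefficients 1,3,6,9,12,14,14,12 for degrees 0…7.
[x⁷] = 3·12 − 2·14 − 1·14 + 3·12 − 2·9 = 12.

12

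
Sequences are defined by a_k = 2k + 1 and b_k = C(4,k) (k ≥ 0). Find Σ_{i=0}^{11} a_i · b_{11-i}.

304

Write out a_i and b_{11-i} for i = 0,…,11 and sum the products.
Σ = 1·0 + 3·0 + 5·0 + 7·0 + 9·0 + 11·0 + 13·0 + 15·1 + 17·4 + 19·6 + 21·4 + 23·1 = 304.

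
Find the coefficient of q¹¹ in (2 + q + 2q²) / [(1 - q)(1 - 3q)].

The denominator gives the recurrence a_n = 4a_(n−1) − 3a_(n−2) for n ≥ 3; the numerator fixes a_0 = 2, a_1 = 9, a_2 = 32.
Iterating: 2, 9, 32, 101, 308, 929, 2792, 8381, 25148, 75449, 226352, 679061, so a_11 = 679061.

679061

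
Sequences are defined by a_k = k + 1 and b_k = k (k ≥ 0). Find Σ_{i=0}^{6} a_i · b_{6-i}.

This is [x^6] in the product of the two ordinary generating functions.
Σ = 1·6 + 2·5 + 3·4 + 4·3 + 5·2 + 6·1 + 7·0 = 56.

56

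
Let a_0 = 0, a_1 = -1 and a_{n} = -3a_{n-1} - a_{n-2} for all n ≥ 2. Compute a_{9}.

The ordinary generating function has denominator 1 + 3z + z^2.
Iterating the recurrence: a_0,…,a_{9} = 0, -1, 3, -8, 21, -55, 144, -377, 987, -2584.

-2584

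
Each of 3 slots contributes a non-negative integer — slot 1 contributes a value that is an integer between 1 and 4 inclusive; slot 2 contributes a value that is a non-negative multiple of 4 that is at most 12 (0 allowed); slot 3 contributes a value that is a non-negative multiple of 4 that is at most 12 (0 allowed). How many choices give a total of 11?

3

The generating function for the choices is (y + y² + y³ + y⁴)·(1 + y⁴ + y⁸ + y¹²)·(1 + y⁴ + y⁸ + y¹²); the count is [y¹¹].
(y + y² + y³ + y⁴) has coefficients 0,1,1,1,1 for degrees 0…4.
(1 + y⁴ + y⁸ + y¹²) has coefficients 1,0,0,0,1,0,0,0,1,0,0,0 for degrees 0…11.
Finally multiplying by (1 + y⁴ + y⁸ + y¹²), the product of all factors after the first has coefficients 1,0,0,0,2,0,0,0,3,0,0,0 for degrees 0…11.
[y¹¹] = 1·0 + 1·0 + 1·3 + 1·0 = 3.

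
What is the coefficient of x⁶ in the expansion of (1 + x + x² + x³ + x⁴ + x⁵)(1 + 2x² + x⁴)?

(1 + x + x² + x³ + x⁴ + x⁵) has coefficients 1,1,1,1,1,1 for degrees 0…5.
(1 + 2x² + x⁴) has coefficients 1,0,2,0,1,0,0 for degrees 0…6.
[x⁶] = 1·0 + 1·0 + 1·1 + 1·0 + 1·2 + 1·0 = 3.

3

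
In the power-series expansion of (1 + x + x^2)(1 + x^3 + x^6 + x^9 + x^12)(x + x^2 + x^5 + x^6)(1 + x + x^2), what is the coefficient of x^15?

(1 + x + x^2) has coefficients 1,1,1 for degrees 0…2.
(1 + x^3 + x^6 + x^9 + x^12) has coefficients 1,0,0,1,0,0,1,0,0,1,0,0,1,0,0,0 for degrees 0…15.
Multiplying by (x + x^2 + x^5 + x^6) gives running coefficients 0,1,1,0,1,2,1,1,2,1,1,2,1,1,2,1 for degrees 0…15.
Finally multiplying by (1 + x + x^2), the product of all factors after the first has coefficients 0,1,2,2,2,3,4,4,4,4,4,4,4,4,4,4 for degrees 0…15.
[x^15] = 1·4 + 1·4 + 1·4 = 12.

12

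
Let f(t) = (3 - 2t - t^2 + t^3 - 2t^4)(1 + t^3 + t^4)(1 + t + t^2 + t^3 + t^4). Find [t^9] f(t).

-6

(3 - 2t - t^2 + t^3 - 2t^4) has coefficients 3,-2,-1,1,-2 for degrees 0…4.
(1 + t^3 + t^4) has coefficients 1,0,0,1,1,0,0,0,0,0 for degrees 0…9.
Finally multiplying by (1 + t + t^2 + t^3 + t^4), the product of all factors after the first has coefficients 1,1,1,2,3,2,2,2,1,0 for degrees 0…9.
[t^9] = 3·0 − 2·1 − 1·2 + 1·2 − 2·2 = -6.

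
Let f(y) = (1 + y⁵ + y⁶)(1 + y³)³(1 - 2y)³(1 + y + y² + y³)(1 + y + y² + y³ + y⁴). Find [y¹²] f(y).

(1 + y⁵ + y⁶) has coefficients 1,0,0,0,0,1,1 for degrees 0…6.
(1 + y³)³ has coefficients 1,0,0,3,0,0,3,0,0,1,0,0,0 for degrees 0…12.
Multiplying by (1 - 2y)³ gives running coefficients 1,-6,12,-5,-18,36,-21,-18,36,-23,-6,12,-8 for degrees 0…12.
Multiplying by (1 + y + y² + y³) gives running coefficients 1,-5,7,2,-17,25,-8,-21,33,-26,-11,19,-25 for degrees 0…12.
Finally multiplying by (1 + y + y² + y³ + y⁴), the product of all factors after the first has coefficients 1,-4,3,5,-12,12,9,-19,12,3,-33,-6,-10 for degrees 0…12.
[y¹²] = 1·(-10) + 1·(-19) + 1·9 = -20.

-20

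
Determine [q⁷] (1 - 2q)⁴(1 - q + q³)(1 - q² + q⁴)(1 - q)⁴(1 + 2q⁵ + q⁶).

488

(1 - 2q)⁴ has coefficients 1,-8,24,-32,16 for degrees 0…4.
(1 - q + q³) has coefficients 1,-1,0,1,0,0,0,0 for degrees 0…7.
Multiplying by (1 - q² + q⁴) gives running coefficients 1,-1,-1,2,1,-2,0,1 for degrees 0…7.
Multiplying by (1 - q)⁴ gives running coefficients 1,-5,9,-4,-8,9,5,-13 for degrees 0…7.
Finally multiplying by (1 + 2q⁵ + q⁶), the product of all factors after the first has coefficients 1,-5,9,-4,-8,11,-4,0 for degrees 0…7.
[q⁷] = 1·0 − 8·(-4) + 24·11 − 32·(-8) + 16·(-4) = 488.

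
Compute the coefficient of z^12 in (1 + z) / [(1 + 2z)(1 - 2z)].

Partial fractions give a closed form: a_n = (1/4)·(-2)^n + (3/4)·2^n.
At n = 12: a_12 = 4096.

4096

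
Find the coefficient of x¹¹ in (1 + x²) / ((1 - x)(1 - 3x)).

295244

The denominator gives the recurrence a_n = 4a_(n−1) − 3a_(n−2) for n ≥ 3; the numerator fixes a_0 = 1, a_1 = 4, a_2 = 14.
Iterating: 1, 4, 14, 44, 134, 404, 1214, 3644, 10934, 32804, 98414, 295244, so a_11 = 295244.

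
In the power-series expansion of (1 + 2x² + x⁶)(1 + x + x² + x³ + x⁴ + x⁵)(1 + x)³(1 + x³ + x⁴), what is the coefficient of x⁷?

(1 + 2x² + x⁶) has coefficients 1,0,2,0,0,0,1 for degrees 0…6.
(1 + x + x² + x³ + x⁴ + x⁵) has coefficients 1,1,1,1,1,1,0,0 for degrees 0…7.
Multiplying by (1 + x)³ gives running coefficients 1,4,7,8,8,8,7,4 for degrees 0…7.
Finally multiplying by (1 + x³ + x⁴), the product of all factors after the first has coefficients 1,4,7,9,13,19,22,20 for degrees 0…7.
[x⁷] = 1·20 + 2·19 + 1·4 = 62.

62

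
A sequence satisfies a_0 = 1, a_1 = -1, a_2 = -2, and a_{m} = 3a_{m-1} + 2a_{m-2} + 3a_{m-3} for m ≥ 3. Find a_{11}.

The ordinary generating function has denominator 1 - 3q - 2q^2 - 3q^3.
Iterating the recurrence: a_0,…,a_{11} = 1, -1, -2, -5, -22, -82, -305, -1145, -4291, -16078, -60251, -225782.

-225782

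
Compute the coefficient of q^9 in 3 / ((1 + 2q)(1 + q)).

Partial fractions give a closed form: a_n = (6)·(-2)^n + (-3)·(-1)^n.
At n = 9: a_9 = -3069.

-3069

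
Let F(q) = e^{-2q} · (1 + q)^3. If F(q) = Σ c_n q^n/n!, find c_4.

The EGF product rule gives c_4 = Σ_{k_1+k_2=4} C(4; k_1,k_2) · ∏ g_i(k_i), where e^{-2q} gives (-2)^k; (1+q)^3 gives the falling factorial (3)_k.
g_1(k) for k = 0…4: 1, -2, 4, -8, 16.
g_2(k) for k = 0…4: 1, 3, 6, 6, 0.
c_4 = Σ_k C(4,k)·g_1(k)·g_2(4−k) = 4·(-2)·6 + 6·4·6 + 4·(-8)·3 + 1·16·1 = −48 + 144 − 96 + 16 = 16.

16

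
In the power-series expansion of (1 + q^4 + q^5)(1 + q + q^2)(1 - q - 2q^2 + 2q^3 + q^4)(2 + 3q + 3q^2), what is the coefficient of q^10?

20

(1 + q^4 + q^5) has coefficients 1,0,0,0,1,1 for degrees 0…5.
(1 + q + q^2) has coefficients 1,1,1,0,0,0,0,0,0,0,0 for degrees 0…10.
Multiplying by (1 - q - 2q^2 + 2q^3 + q^4) gives running coefficients 1,0,-2,-1,1,3,1,0,0,0,0 for degrees 0…10.
Finally multiplying by (2 + 3q + 3q^2), the product of all factors after the first has coefficients 2,3,-1,-8,-7,6,14,12,3,0,0 for degrees 0…10.
[q^10] = 1·0 + 1·14 + 1·6 = 20.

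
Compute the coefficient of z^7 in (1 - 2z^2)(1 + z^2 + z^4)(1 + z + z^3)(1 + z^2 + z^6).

-4

(1 - 2z^2) has coefficients 1,0,-2 for degrees 0…2.
(1 + z^2 + z^4) has coefficients 1,0,1,0,1,0,0,0 for degrees 0…7.
Multiplying by (1 + z + z^3) gives running coefficients 1,1,1,2,1,2,0,1 for degrees 0…7.
Finally multiplying by (1 + z^2 + z^6), the product of all factors after the first has coefficients 1,1,2,3,2,4,2,4 for degrees 0…7.
[z^7] = 1·4 − 2·4 = -4.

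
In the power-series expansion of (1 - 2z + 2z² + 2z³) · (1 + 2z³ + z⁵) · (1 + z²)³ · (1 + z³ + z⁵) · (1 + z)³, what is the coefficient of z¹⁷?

(1 - 2z + 2z² + 2z³) has coefficients 1,-2,2,2 for degrees 0…3.
(1 + 2z³ + z⁵) has coefficients 1,0,0,2,0,1,0,0,0,0,0,0,0,0,0,0,0,0 for degrees 0…17.
Multiplying by (1 + z²)³ gives running coefficients 1,0,3,2,3,7,1,9,0,5,0,1,0,0,0,0,0,0 for degrees 0…17.
Multiplying by (1 + z³ + z⁵) gives running coefficients 1,0,3,3,3,11,3,15,9,9,16,2,14,0,6,0,1,0 for degrees 0…17.
Finally multiplying by (1 + z)³, the product of all factors after the first has coefficients 1,3,6,13,21,32,48,60,74,84,85,86,77,64,50,32,19,9 for degrees 0…17.
[z¹⁷] = 1·9 − 2·19 + 2·32 + 2·50 = 135.

135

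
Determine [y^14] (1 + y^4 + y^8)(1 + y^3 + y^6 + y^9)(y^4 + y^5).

2

(1 + y^4 + y^8) has coefficients 1,0,0,0,1,0,0,0,1 for degrees 0…8.
(1 + y^3 + y^6 + y^9) has coefficients 1,0,0,1,0,0,1,0,0,1,0,0,0,0,0 for degrees 0…14.
Finally multiplying by (y^4 + y^5), the product of all factors after the first has coefficients 0,0,0,0,1,1,0,1,1,0,1,1,0,1,1 for degrees 0…14.
[y^14] = 1·1 + 1·1 + 1·0 = 2.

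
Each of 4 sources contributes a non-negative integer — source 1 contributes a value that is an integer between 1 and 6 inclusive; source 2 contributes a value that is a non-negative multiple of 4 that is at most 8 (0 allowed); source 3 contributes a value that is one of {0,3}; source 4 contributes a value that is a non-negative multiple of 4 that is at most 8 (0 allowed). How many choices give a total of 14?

8

The generating function for the choices is (x + x^2 + x^3 + x^4 + x^5 + x^6)·(1 + x^4 + x^8)·(1 + x^3)·(1 + x^4 + x^8); the count is [x^14].
(x + x^2 + x^3 + x^4 + x^5 + x^6) has coefficients 0,1,1,1,1,1,1 for degrees 0…6.
(1 + x^4 + x^8) has coefficients 1,0,0,0,1,0,0,0,1,0,0,0,0,0,0 for degrees 0…14.
Multiplying by (1 + x^3) gives running coefficients 1,0,0,1,1,0,0,1,1,0,0,1,0,0,0 for degrees 0…14.
Finally multiplying by (1 + x^4 + x^8), the product of all factors after the first has coefficients 1,0,0,1,2,0,0,2,3,0,0,3,2,0,0 for degrees 0…14.
[x^14] = 1·0 + 1·2 + 1·3 + 1·0 + 1·0 + 1·3 = 8.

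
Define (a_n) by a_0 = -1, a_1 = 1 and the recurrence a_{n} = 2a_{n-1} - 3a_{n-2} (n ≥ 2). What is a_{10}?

The ordinary generating function has denominator 1 - 2z + 3z^2.
Iterating the recurrence: a_0,…,a_{10} = -1, 1, 5, 7, -1, -23, -43, -17, 95, 241, 197.

197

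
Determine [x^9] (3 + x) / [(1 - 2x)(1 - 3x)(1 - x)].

288079

The denominator gives the recurrence a_n = 6a_(n−1) − 11a_(n−2) + 6a_(n−3) for n ≥ 3; the numerator fixes a_0 = 3, a_1 = 19, a_2 = 81.
Iterating: 3, 19, 81, 295, 993, 3199, 10041, 31015, 94833, 288079, so a_9 = 288079.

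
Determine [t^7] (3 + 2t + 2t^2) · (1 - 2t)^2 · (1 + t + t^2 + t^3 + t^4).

(3 + 2t + 2t^2) has coefficients 3,2,2 for degrees 0…2.
(1 - 2t)^2 has coefficients 1,-4,4,0,0,0,0,0 for degrees 0…7.
Finally multiplying by (1 + t + t^2 + t^3 + t^4), the product of all factors after the first has coefficients 1,-3,1,1,1,0,4,0 for degrees 0…7.
[t^7] = 3·0 + 2·4 + 2·0 = 8.

8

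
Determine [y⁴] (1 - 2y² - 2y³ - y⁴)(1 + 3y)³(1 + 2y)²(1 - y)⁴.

(1 - 2y² - 2y³ - y⁴) has coefficients 1,0,-2,-2,-1 for degrees 0…4.
(1 + 3y)³ has coefficients 1,9,27,27,0 for degrees 0…4.
Multiplying by (1 + 2y)² gives running coefficients 1,13,67,171,216 for degrees 0…4.
Finally multiplying by (1 - y)⁴, the product of all factors after the first has coefficients 1,9,21,-23,-117 for degrees 0…4.
[y⁴] = 1·(-117) − 2·21 − 2·9 − 1·1 = -178.

-178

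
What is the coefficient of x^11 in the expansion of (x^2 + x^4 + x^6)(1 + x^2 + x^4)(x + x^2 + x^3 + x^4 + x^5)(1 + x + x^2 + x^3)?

(x^2 + x^4 + x^6) has coefficients 0,0,1,0,1,0,1 for degrees 0…6.
(1 + x^2 + x^4) has coefficients 1,0,1,0,1,0,0,0,0,0,0,0 for degrees 0…11.
Multiplying by (x + x^2 + x^3 + x^4 + x^5) gives running coefficients 0,1,1,2,2,3,2,2,1,1,0,0 for degrees 0…11.
Finally multiplying by (1 + x + x^2 + x^3), the product of all factors after the first has coefficients 0,1,2,4,6,8,9,9,8,6,4,2 for degrees 0…11.
[x^11] = 1·6 + 1·9 + 1·8 = 23.

23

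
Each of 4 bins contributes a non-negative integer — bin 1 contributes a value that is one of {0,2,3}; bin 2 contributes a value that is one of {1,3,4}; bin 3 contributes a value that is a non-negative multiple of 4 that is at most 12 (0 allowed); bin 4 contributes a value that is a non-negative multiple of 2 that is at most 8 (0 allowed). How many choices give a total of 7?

8

The generating function for the choices is (1 + q^2 + q^3)·(q + q^3 + q^4)·(1 + q^4 + q^8 + q^12)·(1 + q^2 + q^4 + q^6 + q^8); the count is [q^7].
(1 + q^2 + q^3) has coefficients 1,0,1,1 for degrees 0…3.
(q + q^3 + q^4) has coefficients 0,1,0,1,1,0,0,0 for degrees 0…7.
Multiplying by (1 + q^4 + q^8 + q^12) gives running coefficients 0,1,0,1,1,1,0,1 for degrees 0…7.
Finally multiplying by (1 + q^2 + q^4 + q^6 + q^8), the product of all factors after the first has coefficients 0,1,0,2,1,3,1,4 for degrees 0…7.
[q^7] = 1·4 + 1·3 + 1·1 = 8.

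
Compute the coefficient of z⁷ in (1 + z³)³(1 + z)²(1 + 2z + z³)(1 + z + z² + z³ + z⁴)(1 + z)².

(1 + z³)³ has coefficients 1,0,0,3,0,0,3,0 for degrees 0…7.
(1 + z)² has coefficients 1,2,1,0,0,0,0,0 for degrees 0…7.
Multiplying by (1 + 2z + z³) gives running coefficients 1,4,5,3,2,1,0,0 for degrees 0…7.
Multiplying by (1 + z + z² + z³ + z⁴) gives running coefficients 1,5,10,13,15,15,11,6 for degrees 0…7.
Finally multiplying by (1 + z)², the product of all factors after the first has coefficients 1,7,21,38,51,58,56,43 for degrees 0…7.
[z⁷] = 1·43 + 3·51 + 3·7 = 217.

217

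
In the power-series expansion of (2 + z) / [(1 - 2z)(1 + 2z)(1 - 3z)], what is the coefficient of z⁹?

81235

Partial fractions give a closed form: a_n = (-5/2)·2^n + (3/10)·(-2)^n + (21/5)·3^n.
At n = 9: a_9 = 81235.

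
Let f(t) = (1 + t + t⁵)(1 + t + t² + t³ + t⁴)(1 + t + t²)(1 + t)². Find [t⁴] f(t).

(1 + t + t⁵) has coefficients 1,1,0,0,0 for degrees 0…4.
(1 + t + t² + t³ + t⁴) has coefficients 1,1,1,1,1 for degrees 0…4.
Multiplying by (1 + t + t²) gives running coefficients 1,2,3,3,3 for degrees 0…4.
Finally multiplying by (1 + t)², the product of all factors after the first has coefficients 1,4,8,11,12 for degrees 0…4.
[t⁴] = 1·12 + 1·11 = 23.

23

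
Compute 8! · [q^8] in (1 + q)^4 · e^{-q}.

The EGF product rule gives c_8 = Σ_{k_1+k_2=8} C(8; k_1,k_2) · ∏ g_i(k_i), where (1+q)^4 gives the falling factorial (4)_k; e^{-q} gives (-1)^k.
g_1(k) for k = 0…8: 1, 4, 12, 24, 24, 0, 0, 0, 0.
g_2(k) for k = 0…8: 1, -1, 1, -1, 1, -1, 1, -1, 1.
c_8 = Σ_k C(8,k)·g_1(k)·g_2(8−k) = 1·1·1 + 8·4·(-1) + 28·12·1 + 56·24·(-1) + 70·24·1 = 1 − 32 + 336 − 1344 + 1680 = 641.

641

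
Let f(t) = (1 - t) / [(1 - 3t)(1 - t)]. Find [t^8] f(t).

6561

The denominator gives the recurrence a_n = 4a_(n−1) − 3a_(n−2) for n ≥ 3; the numerator fixes a_0 = 1, a_1 = 3, a_2 = 9.
Iterating: 1, 3, 9, 27, 81, 243, 729, 2187, 6561, so a_8 = 6561.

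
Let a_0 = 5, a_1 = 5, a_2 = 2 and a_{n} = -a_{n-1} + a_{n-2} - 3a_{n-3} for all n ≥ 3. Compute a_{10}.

758

The ordinary generating function has denominator 1 + x - x^2 + 3x^3.
Iterating the recurrence: a_0,…,a_{10} = 5, 5, 2, -12, -1, -17, 52, -66, 169, -391, 758.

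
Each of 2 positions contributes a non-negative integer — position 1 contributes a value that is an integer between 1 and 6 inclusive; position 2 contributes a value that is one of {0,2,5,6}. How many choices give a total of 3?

The generating function for the choices is (z + z² + z³ + z⁴ + z⁵ + z⁶)·(1 + z² + z⁵ + z⁶); the count is [z³].
(z + z² + z³ + z⁴ + z⁵ + z⁶) has coefficients 0,1,1,1 for degrees 0…3.
(1 + z² + z⁵ + z⁶) has coefficients 1,0,1,0 for degrees 0…3.
[z³] = 1·1 + 1·0 + 1·1 = 2.

2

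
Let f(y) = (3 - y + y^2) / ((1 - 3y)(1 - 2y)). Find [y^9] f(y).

161209

The denominator gives the recurrence a_n = 5a_(n−1) − 6a_(n−2) for n ≥ 3; the numerator fixes a_0 = 3, a_1 = 14, a_2 = 53.
Iterating: 3, 14, 53, 181, 587, 1849, 5723, 17521, 53267, 161209, so a_9 = 161209.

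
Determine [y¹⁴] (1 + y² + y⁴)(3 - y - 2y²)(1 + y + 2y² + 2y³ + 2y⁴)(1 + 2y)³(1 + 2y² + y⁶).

-248

(1 + y² + y⁴) has coefficients 1,0,1,0,1 for degrees 0…4.
(3 - y - 2y²) has coefficients 3,-1,-2,0,0,0,0,0,0,0,0,0,0,0,0 for degrees 0…14.
Multiplying by (1 + y + 2y² + 2y³ + 2y⁴) gives running coefficients 3,2,3,2,0,-6,-4,0,0,0,0,0,0,0,0 for degrees 0…14.
Multiplying by (1 + 2y)³ gives running coefficients 3,20,51,68,64,42,-24,-96,-96,-32,0,0,0,0,0 for degrees 0…14.
Finally multiplying by (1 + 2y² + y⁶), the product of all factors after the first has coefficients 3,20,57,108,166,178,107,8,-93,-156,-128,-22,-24,-96,-96 for degrees 0…14.
[y¹⁴] = 1·(-96) + 1·(-24) + 1·(-128) = -248.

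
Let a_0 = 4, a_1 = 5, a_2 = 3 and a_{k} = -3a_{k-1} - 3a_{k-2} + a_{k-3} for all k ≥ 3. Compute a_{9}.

The ordinary generating function has denominator 1 + 3t + 3t^2 - t^3.
Iterating the recurrence: a_0,…,a_{9} = 4, 5, 3, -20, 56, -105, 127, -10, -456, 1525.

1525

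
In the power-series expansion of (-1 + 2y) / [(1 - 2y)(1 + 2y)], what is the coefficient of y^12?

Partial fractions give a closed form: a_n = (-1)·(-2)^n.
At n = 12: a_12 = -4096.

-4096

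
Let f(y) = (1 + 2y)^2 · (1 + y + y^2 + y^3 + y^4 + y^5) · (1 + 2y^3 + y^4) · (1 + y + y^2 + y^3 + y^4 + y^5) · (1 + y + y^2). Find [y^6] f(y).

(1 + 2y)^2 has coefficients 1,4,4 for degrees 0…2.
(1 + y + y^2 + y^3 + y^4 + y^5) has coefficients 1,1,1,1,1,1,0 for degrees 0…6.
Multiplying by (1 + 2y^3 + y^4) gives running coefficients 1,1,1,3,4,4,3 for degrees 0…6.
Multiplying by (1 + y + y^2 + y^3 + y^4 + y^5) gives running coefficients 1,2,3,6,10,14,16 for degrees 0…6.
Finally multiplying by (1 + y + y^2), the product of all factors after the first has coefficients 1,3,6,11,19,30,40 for degrees 0…6.
[y^6] = 1·40 + 4·30 + 4·19 = 236.

236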